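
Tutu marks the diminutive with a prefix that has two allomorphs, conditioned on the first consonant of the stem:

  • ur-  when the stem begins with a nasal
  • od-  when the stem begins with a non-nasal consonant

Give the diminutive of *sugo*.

odsugo

Since the first consonant of *sugo* is /s/ (non-nasal), it takes od-, giving *odsugo*.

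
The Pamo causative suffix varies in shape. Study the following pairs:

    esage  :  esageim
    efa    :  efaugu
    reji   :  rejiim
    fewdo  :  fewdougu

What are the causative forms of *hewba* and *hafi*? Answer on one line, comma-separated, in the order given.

The alternation tracks the last vowel of the stem — -im when the last vowel of the stem is a front vowel (*esage*, *reji*); -ugu when the last vowel of the stem is a back vowel (*efa*, *fewdo*).
*hewba* — last vowel /a/ (a back vowel) → -ugu → *hewbaugu*.
*hafi* — last vowel /i/ (a front vowel) → -im → *hafiim*.

hewbaugu, hafiim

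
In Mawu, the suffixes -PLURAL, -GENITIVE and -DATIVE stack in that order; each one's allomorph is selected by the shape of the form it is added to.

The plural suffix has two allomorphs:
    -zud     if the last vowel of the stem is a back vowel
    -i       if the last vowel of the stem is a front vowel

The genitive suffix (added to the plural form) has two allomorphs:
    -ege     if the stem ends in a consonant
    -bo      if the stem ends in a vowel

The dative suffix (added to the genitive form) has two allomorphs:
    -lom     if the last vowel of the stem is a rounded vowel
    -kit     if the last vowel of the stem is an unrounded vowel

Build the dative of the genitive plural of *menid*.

menidibolom

*menid*: last vowel = /i/, a front vowel → -i → *menidi*.
The plural form *menidi* — final sound /i/ (a vowel) → -bo → *menidibo*.
Since the last vowel of the genitive form *menidibo* is /o/ (a rounded vowel), it takes -lom, giving *menidibolom*.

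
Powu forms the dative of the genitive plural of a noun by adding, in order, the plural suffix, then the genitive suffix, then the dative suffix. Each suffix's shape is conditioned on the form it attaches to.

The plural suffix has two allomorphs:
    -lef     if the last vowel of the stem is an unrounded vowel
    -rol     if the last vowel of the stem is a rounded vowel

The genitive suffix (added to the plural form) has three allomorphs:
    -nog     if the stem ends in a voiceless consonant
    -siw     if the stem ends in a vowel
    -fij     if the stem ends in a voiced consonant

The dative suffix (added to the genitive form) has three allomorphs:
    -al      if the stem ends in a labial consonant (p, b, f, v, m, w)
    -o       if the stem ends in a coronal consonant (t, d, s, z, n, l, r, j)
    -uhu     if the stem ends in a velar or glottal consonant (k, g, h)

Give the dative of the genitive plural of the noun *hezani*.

The last vowel of *hezani* is /i/, which is an unrounded vowel, so the plural suffix is -lef, giving *hezanilef*.
Since the final sound of the plural form *hezanilef* is /f/ (a voiceless consonant), it takes -nog, giving *hezanilefnog*.
The genitive form *hezanilefnog*: final consonant = /g/, velar/glottal → -uhu → *hezanilefnoguhu*.

hezanilefnoguhu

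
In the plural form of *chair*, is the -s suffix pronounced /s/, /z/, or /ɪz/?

The stem *chair* ends in a voiced non-sibilant sound.
The plural suffix surfaces as /ɪz/ after sibilants, /s/ after other voiceless consonants, and /z/ after other voiced sounds.
So the plural -s on *chair* is pronounced /z/.

/z/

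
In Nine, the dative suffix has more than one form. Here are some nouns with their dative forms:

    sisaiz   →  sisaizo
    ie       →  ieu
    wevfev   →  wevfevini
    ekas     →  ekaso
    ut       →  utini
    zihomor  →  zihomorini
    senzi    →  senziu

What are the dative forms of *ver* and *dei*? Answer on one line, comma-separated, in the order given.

verini, deiu

The pattern is sibilance of the final sound: -o when the stem ends in a sibilant (*sisaiz*, *ekas*); -ini when the stem ends in a non-sibilant consonant (*wevfev*, *ut*, *zihomor*); -u when the stem ends in a vowel (*ie*, *senzi*).
*ver*: final sound = /r/, a non-sibilant consonant → -ini → *verini*.
*dei*: final sound = /i/, a vowel → -u → *deiu*.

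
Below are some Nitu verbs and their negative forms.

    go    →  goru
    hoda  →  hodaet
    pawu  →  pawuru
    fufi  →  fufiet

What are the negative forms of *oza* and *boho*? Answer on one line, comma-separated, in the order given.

ozaet, bohoru

Looking at the last vowel of each stem: -ru when the last vowel of the stem is a rounded vowel (*go*, *pawu*); -et when the last vowel of the stem is an unrounded vowel (*hoda*, *fufi*).
The last vowel of *oza* is /a/, which is an unrounded vowel, so the suffix is -et, giving *ozaet*.
*boho* — last vowel /o/ (a rounded vowel) → -ru → *bohoru*.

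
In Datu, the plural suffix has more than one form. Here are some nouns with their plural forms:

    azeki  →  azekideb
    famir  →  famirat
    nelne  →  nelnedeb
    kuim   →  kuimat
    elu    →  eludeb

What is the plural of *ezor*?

Looking at the final sound of each stem: -at when the stem ends in a consonant (*famir*, *kuim*); -deb when the stem ends in a vowel (*azeki*, *nelne*, *elu*).
The final sound of *ezor* is /r/, which is a consonant, so the suffix is -at, giving *ezorat*.

ezorat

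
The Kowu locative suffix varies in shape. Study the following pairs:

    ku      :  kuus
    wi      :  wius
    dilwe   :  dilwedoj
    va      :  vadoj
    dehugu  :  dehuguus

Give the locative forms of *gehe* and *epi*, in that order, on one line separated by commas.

gehedoj, epius

The alternation tracks the last vowel of the stem — -us when the last vowel of the stem is a high vowel (*ku*, *wi*, *dehugu*); -doj when the last vowel of the stem is a non-high vowel (*dilwe*, *va*).
Since the last vowel of *gehe* is /e/ (a non-high vowel), it takes -doj, giving *gehedoj*.
*epi*: last vowel = /i/, a high vowel → -us → *epius*.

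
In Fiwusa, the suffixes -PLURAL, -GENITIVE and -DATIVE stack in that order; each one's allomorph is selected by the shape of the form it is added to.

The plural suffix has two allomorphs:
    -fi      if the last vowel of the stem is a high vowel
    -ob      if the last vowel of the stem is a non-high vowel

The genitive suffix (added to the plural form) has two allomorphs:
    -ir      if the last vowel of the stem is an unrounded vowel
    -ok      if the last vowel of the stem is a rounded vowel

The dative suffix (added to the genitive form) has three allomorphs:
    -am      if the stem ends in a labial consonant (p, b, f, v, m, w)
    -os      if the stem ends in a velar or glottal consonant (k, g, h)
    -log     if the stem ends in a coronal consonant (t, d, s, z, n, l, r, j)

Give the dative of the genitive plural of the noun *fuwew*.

fuwewobokos

*fuwew* — last vowel /e/ (a non-high vowel) → -ob → *fuwewob*.
The last vowel of the plural form *fuwewob* is /o/, which is a rounded vowel, so the genitive suffix is -ok, giving *fuwewobok*.
The final consonant of the genitive form *fuwewobok* is /k/, which is velar/glottal, so the dative suffix is -os, giving *fuwewobokos*.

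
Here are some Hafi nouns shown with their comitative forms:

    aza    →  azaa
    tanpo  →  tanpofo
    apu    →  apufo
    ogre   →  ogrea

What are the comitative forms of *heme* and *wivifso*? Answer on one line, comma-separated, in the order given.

hemea, wivifsofo

The suffix is conditioned by the last vowel: -fo when the last vowel of the stem is a rounded vowel (*tanpo*, *apu*); -a when the last vowel of the stem is an unrounded vowel (*aza*, *ogre*).
*heme*: last vowel = /e/, an unrounded vowel → -a → *hemea*.
*wivifso* — last vowel /o/ (a rounded vowel) → -fo → *wivifsofo*.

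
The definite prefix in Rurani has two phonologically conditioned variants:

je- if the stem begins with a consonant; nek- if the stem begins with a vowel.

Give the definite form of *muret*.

jemuret

The first sound of *muret* is /m/, which is a consonant, so the prefix is je-, giving *jemuret*.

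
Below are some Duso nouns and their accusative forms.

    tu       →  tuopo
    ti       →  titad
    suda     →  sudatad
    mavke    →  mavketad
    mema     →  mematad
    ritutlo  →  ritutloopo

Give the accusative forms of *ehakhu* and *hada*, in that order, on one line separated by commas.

The alternation tracks the last vowel of the stem — -opo when the last vowel of the stem is a rounded vowel (*tu*, *ritutlo*); -tad when the last vowel of the stem is an unrounded vowel (*ti*, *suda*, *mavke*, *mema*).
*ehakhu*: last vowel = /u/, a rounded vowel → -opo → *ehakhuopo*.
Since the last vowel of *hada* is /a/ (an unrounded vowel), it takes -tad, giving *hadatad*.

ehakhuopo, hadatad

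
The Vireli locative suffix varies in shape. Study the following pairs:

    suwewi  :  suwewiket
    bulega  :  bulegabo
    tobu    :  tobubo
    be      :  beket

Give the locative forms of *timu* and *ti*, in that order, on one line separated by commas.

timubo, tiket

The pattern is front/back vowel harmony: -ket when the last vowel of the stem is a front vowel (*suwewi*, *be*); -bo when the last vowel of the stem is a back vowel (*bulega*, *tobu*).
The last vowel of *timu* is /u/, which is a back vowel, so the suffix is -bo, giving *timubo*.
*ti*: last vowel = /i/, a front vowel → -ket → *tiket*.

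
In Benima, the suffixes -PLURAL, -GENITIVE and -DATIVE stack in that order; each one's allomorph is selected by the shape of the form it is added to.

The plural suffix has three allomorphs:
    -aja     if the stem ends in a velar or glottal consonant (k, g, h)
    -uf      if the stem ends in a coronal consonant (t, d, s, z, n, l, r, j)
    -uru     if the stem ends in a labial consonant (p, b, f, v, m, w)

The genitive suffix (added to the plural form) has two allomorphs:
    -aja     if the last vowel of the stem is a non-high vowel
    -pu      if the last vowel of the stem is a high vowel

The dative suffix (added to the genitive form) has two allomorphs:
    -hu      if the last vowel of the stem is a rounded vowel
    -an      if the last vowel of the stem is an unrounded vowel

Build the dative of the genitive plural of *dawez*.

*dawez*: final consonant = /z/, coronal → -uf → *dawezuf*.
The plural form *dawezuf* — last vowel /u/ (a high vowel) → -pu → *dawezufpu*.
The last vowel of the genitive form *dawezufpu* is /u/, which is a rounded vowel, so the dative suffix is -hu, giving *dawezufpuhu*.

dawezufpuhu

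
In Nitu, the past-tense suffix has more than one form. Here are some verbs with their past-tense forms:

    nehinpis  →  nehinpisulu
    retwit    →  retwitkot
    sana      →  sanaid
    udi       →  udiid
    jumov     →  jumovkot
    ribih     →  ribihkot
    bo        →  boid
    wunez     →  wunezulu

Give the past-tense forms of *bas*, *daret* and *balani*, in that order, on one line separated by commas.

The suffix is conditioned by the final sound: -ulu when the stem ends in a sibilant (*nehinpis*, *wunez*); -kot when the stem ends in a non-sibilant consonant (*retwit*, *jumov*, *ribih*); -id when the stem ends in a vowel (*sana*, *udi*, *bo*).
*bas*: final sound = /s/, a sibilant → -ulu → *basulu*.
The final sound of *daret* is /t/, which is a non-sibilant consonant, so the suffix is -kot, giving *daretkot*.
*balani*: final sound = /i/, a vowel → -id → *balaniid*.

basulu, daretkot, balaniid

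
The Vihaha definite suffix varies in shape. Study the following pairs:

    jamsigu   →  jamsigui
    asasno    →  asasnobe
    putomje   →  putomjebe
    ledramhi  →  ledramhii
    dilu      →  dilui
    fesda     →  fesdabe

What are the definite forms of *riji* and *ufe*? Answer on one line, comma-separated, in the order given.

rijii, ufebe

Looking at the last vowel of each stem: -i when the last vowel of the stem is a high vowel (*jamsigu*, *ledramhi*, *dilu*); -be when the last vowel of the stem is a non-high vowel (*asasno*, *putomje*, *fesda*).
The last vowel of *riji* is /i/, which is a high vowel, so the suffix is -i, giving *rijii*.
The last vowel of *ufe* is /e/, which is a non-high vowel, so the suffix is -be, giving *ufebe*.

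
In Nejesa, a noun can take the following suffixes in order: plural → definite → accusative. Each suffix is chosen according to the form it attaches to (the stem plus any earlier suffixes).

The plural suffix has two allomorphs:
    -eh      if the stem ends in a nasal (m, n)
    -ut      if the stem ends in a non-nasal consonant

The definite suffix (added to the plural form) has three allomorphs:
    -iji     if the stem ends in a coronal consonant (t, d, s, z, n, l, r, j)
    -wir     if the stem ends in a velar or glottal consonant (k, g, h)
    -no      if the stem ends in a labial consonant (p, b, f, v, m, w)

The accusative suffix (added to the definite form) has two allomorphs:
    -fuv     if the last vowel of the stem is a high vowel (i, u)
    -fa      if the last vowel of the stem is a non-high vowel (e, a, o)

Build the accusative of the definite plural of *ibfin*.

The final consonant of *ibfin* is /n/, which is a nasal, so the plural suffix is -eh, giving *ibfineh*.
Since the final consonant of the plural form *ibfineh* is /h/ (velar/glottal), it takes -wir, giving *ibfinehwir*.
The last vowel of the definite form *ibfinehwir* is /i/, which is a high vowel, so the accusative suffix is -fuv, giving *ibfinehwirfuv*.

ibfinehwirfuv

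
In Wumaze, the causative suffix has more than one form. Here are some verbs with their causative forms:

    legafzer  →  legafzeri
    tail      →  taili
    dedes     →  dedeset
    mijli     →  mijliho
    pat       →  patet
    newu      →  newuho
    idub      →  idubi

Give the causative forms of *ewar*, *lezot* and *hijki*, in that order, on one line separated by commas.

ewari, lezotet, hijkiho

The pattern is voicing of the final sound: -et when the stem ends in a voiceless consonant (*dedes*, *pat*); -i when the stem ends in a voiced consonant (*legafzer*, *tail*, *idub*); -ho when the stem ends in a vowel (*mijli*, *newu*).
*ewar* — final sound /r/ (a voiced consonant) → -i → *ewari*.
*lezot* — final sound /t/ (a voiceless consonant) → -et → *lezotet*.
Since the final sound of *hijki* is /i/ (a vowel), it takes -ho, giving *hijkiho*.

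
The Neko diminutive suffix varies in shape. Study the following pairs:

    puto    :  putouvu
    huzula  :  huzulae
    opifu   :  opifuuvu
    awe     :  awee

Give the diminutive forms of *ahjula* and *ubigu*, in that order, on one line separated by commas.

The alternation tracks the last vowel of the stem — -uvu when the last vowel of the stem is a rounded vowel (*puto*, *opifu*); -e when the last vowel of the stem is an unrounded vowel (*huzula*, *awe*).
*ahjula* — last vowel /a/ (an unrounded vowel) → -e → *ahjulae*.
Since the last vowel of *ubigu* is /u/ (a rounded vowel), it takes -uvu, giving *ubiguuvu*.

ahjulae, ubiguuvu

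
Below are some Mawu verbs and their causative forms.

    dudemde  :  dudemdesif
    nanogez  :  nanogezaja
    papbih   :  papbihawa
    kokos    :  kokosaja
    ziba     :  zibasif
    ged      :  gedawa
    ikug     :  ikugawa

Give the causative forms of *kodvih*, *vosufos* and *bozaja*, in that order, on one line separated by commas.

The alternation tracks the final sound of the stem — -aja when the stem ends in a sibilant (*nanogez*, *kokos*); -awa when the stem ends in a non-sibilant consonant (*papbih*, *ged*, *ikug*); -sif when the stem ends in a vowel (*dudemde*, *ziba*).
*kodvih*: final sound = /h/, a non-sibilant consonant → -awa → *kodvihawa*.
*vosufos* — final sound /s/ (a sibilant) → -aja → *vosufosaja*.
*bozaja* — final sound /a/ (a vowel) → -sif → *bozajasif*.

kodvihawa, vosufosaja, bozajasif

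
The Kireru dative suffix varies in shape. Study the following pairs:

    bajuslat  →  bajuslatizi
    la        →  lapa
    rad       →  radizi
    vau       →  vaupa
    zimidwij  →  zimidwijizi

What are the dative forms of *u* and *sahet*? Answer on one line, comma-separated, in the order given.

Looking at the final sound of each stem: -izi when the stem ends in a consonant (*bajuslat*, *rad*, *zimidwij*); -pa when the stem ends in a vowel (*la*, *vau*).
The final sound of *u* is /u/, which is a vowel, so the suffix is -pa, giving *upa*.
*sahet*: final sound = /t/, a consonant → -izi → *sahetizi*.

upa, sahetizi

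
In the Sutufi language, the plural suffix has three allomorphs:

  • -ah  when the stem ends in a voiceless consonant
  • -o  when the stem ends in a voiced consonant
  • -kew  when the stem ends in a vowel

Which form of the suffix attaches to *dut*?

*dut*: final sound = /t/, a voiceless consonant → -ah.

-ah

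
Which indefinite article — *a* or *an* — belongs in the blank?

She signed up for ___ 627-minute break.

The indefinite article is chosen by the initial *sound* of the following word, not its spelling.
The number *627* is spoken "six hundred …", beginning with /sɪks/ — a consonant sound.
So the article is *a*: She signed up for a 627-minute break.

a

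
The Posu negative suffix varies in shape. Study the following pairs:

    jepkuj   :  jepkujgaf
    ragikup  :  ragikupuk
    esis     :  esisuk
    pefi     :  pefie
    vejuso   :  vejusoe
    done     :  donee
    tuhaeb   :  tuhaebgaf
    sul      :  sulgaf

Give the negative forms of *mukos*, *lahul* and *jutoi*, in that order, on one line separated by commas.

mukosuk, lahulgaf, jutoie

The pattern is voicing of the final sound: -uk when the stem ends in a voiceless consonant (*ragikup*, *esis*); -gaf when the stem ends in a voiced consonant (*jepkuj*, *tuhaeb*, *sul*); -e when the stem ends in a vowel (*pefi*, *vejuso*, *done*).
*mukos*: final sound = /s/, a voiceless consonant → -uk → *mukosuk*.
The final sound of *lahul* is /l/, which is a voiced consonant, so the suffix is -gaf, giving *lahulgaf*.
*jutoi*: final sound = /i/, a vowel → -e → *jutoie*.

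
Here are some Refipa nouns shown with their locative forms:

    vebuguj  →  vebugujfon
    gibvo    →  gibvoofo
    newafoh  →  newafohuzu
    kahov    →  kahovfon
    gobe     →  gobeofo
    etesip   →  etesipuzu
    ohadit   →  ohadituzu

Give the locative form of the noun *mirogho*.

Looking at the final sound of each stem: -uzu when the stem ends in a voiceless consonant (*newafoh*, *etesip*, *ohadit*); -fon when the stem ends in a voiced consonant (*vebuguj*, *kahov*); -ofo when the stem ends in a vowel (*gibvo*, *gobe*).
The final sound of *mirogho* is /o/, which is a vowel, so the suffix is -ofo, giving *miroghoofo*.

miroghoofo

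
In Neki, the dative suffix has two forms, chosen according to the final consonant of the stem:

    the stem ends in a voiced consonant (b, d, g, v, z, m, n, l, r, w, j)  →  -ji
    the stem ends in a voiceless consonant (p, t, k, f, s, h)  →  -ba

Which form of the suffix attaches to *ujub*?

*ujub* — final consonant /b/ (voiced) → -ji.

-ji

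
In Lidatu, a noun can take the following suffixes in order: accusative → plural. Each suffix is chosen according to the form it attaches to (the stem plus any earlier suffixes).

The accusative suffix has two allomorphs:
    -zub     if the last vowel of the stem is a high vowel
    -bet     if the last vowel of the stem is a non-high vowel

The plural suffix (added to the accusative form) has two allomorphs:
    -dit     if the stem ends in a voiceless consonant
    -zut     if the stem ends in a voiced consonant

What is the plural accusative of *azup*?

azupzubzut

*azup* — last vowel /u/ (a high vowel) → -zub → *azupzub*.
The accusative form *azupzub* — final consonant /b/ (voiced) → -zut → *azupzubzut*.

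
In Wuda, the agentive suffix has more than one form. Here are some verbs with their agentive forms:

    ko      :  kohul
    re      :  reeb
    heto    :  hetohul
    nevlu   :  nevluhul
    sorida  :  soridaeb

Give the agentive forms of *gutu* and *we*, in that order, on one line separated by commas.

gutuhul, weeb

The pattern is rounding harmony: -hul when the last vowel of the stem is a rounded vowel (*ko*, *heto*, *nevlu*); -eb when the last vowel of the stem is an unrounded vowel (*re*, *sorida*).
The last vowel of *gutu* is /u/, which is a rounded vowel, so the suffix is -hul, giving *gutuhul*.
*we* — last vowel /e/ (an unrounded vowel) → -eb → *weeb*.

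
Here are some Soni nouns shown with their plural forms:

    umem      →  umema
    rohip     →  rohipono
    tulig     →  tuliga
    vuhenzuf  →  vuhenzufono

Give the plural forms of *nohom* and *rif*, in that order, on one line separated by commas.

nohoma, rifono

The pattern is voicing of the final consonant: -ono when the stem ends in a voiceless consonant (*rohip*, *vuhenzuf*); -a when the stem ends in a voiced consonant (*umem*, *tulig*).
*nohom*: final consonant = /m/, voiced → -a → *nohoma*.
*rif*: final consonant = /f/, voiceless → -ono → *rifono*.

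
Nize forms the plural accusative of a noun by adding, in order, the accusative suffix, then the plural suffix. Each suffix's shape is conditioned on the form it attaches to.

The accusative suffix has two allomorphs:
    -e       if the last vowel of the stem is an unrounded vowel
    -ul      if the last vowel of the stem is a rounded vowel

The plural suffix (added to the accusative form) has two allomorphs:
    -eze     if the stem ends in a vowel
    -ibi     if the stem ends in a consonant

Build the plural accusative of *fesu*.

fesuulibi

Since the last vowel of *fesu* is /u/ (a rounded vowel), it takes -ul, giving *fesuul*.
Since the final sound of the accusative form *fesuul* is /l/ (a consonant), it takes -ibi, giving *fesuulibi*.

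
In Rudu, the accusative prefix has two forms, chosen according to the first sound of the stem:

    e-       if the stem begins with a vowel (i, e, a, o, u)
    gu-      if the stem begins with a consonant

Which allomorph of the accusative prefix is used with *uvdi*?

The first sound of *uvdi* is /u/, which is a vowel, so the prefix is e-.

e-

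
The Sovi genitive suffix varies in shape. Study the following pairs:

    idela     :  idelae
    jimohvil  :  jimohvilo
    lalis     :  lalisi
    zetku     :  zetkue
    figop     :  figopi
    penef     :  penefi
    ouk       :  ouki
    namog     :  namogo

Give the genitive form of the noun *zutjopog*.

The suffix is conditioned by the final sound: -i when the stem ends in a voiceless consonant (*lalis*, *figop*, *penef*, *ouk*); -o when the stem ends in a voiced consonant (*jimohvil*, *namog*); -e when the stem ends in a vowel (*idela*, *zetku*).
*zutjopog* — final sound /g/ (a voiced consonant) → -o → *zutjopogo*.

zutjopogo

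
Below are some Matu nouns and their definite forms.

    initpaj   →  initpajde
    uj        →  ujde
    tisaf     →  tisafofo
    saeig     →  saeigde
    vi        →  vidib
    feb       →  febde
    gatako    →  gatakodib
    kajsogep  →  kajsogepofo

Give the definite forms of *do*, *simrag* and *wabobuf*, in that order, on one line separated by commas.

Looking at the final sound of each stem: -ofo when the stem ends in a voiceless consonant (*tisaf*, *kajsogep*); -de when the stem ends in a voiced consonant (*initpaj*, *uj*, *saeig*, *feb*); -dib when the stem ends in a vowel (*vi*, *gatako*).
*do* — final sound /o/ (a vowel) → -dib → *dodib*.
The final sound of *simrag* is /g/, which is a voiced consonant, so the suffix is -de, giving *simragde*.
*wabobuf*: final sound = /f/, a voiceless consonant → -ofo → *wabobufofo*.

dodib, simragde, wabobufofo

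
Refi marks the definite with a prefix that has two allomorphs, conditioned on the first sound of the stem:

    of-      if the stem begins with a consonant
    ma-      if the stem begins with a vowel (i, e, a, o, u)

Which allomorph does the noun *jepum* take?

of-

The first sound of *jepum* is /j/, which is a consonant, so the prefix is of-.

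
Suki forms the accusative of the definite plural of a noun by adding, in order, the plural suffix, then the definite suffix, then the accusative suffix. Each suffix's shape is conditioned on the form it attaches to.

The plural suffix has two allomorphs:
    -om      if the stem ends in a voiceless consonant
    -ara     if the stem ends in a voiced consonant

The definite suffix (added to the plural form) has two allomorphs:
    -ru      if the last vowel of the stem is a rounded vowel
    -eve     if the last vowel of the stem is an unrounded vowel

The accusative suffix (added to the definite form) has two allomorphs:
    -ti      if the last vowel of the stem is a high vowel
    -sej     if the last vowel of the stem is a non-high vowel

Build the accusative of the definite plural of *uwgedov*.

*uwgedov*: final consonant = /v/, voiced → -ara → *uwgedovara*.
The plural form *uwgedovara*: last vowel = /a/, an unrounded vowel → -eve → *uwgedovaraeve*.
The definite form *uwgedovaraeve*: last vowel = /e/, a non-high vowel → -sej → *uwgedovaraevesej*.

uwgedovaraevesej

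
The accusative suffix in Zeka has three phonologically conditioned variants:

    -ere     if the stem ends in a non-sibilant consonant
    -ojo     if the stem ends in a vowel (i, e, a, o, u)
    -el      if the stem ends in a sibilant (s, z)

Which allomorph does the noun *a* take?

The final sound of *a* is /a/, which is a vowel, so the suffix is -ojo.

-ojo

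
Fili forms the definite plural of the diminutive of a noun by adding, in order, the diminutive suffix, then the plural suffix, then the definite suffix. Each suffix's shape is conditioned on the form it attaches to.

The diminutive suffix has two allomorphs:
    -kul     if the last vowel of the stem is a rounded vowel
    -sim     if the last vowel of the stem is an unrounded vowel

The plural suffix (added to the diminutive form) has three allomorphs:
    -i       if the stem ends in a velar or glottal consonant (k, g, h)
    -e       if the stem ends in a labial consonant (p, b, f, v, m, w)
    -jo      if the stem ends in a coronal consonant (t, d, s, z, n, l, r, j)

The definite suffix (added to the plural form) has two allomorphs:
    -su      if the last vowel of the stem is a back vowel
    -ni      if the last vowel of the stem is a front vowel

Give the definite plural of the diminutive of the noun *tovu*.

tovukuljosu

*tovu*: last vowel = /u/, a rounded vowel → -kul → *tovukul*.
The diminutive form *tovukul*: final consonant = /l/, coronal → -jo → *tovukuljo*.
Since the last vowel of the plural form *tovukuljo* is /o/ (a back vowel), it takes -su, giving *tovukuljosu*.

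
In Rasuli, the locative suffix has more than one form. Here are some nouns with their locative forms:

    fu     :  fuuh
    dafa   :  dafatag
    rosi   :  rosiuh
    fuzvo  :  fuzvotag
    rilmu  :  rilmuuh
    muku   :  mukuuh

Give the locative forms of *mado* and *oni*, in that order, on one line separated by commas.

madotag, oniuh

Looking at the last vowel of each stem: -uh when the last vowel of the stem is a high vowel (*fu*, *rosi*, *rilmu*, *muku*); -tag when the last vowel of the stem is a non-high vowel (*dafa*, *fuzvo*).
The last vowel of *mado* is /o/, which is a non-high vowel, so the suffix is -tag, giving *madotag*.
The last vowel of *oni* is /i/, which is a high vowel, so the suffix is -uh, giving *oniuh*.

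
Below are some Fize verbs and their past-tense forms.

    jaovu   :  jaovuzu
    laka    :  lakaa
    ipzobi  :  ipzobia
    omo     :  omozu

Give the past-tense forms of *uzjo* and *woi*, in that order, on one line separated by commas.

uzjozu, woia

The pattern is rounding harmony: -zu when the last vowel of the stem is a rounded vowel (*jaovu*, *omo*); -a when the last vowel of the stem is an unrounded vowel (*laka*, *ipzobi*).
The last vowel of *uzjo* is /o/, which is a rounded vowel, so the suffix is -zu, giving *uzjozu*.
Since the last vowel of *woi* is /i/ (an unrounded vowel), it takes -a, giving *woia*.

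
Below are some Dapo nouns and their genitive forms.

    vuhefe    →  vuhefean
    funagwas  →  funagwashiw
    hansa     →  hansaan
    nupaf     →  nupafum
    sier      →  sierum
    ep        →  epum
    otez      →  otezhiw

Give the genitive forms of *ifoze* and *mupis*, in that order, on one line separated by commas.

ifozean, mupishiw

The suffix is conditioned by the final sound: -hiw when the stem ends in a sibilant (*funagwas*, *otez*); -um when the stem ends in a non-sibilant consonant (*nupaf*, *sier*, *ep*); -an when the stem ends in a vowel (*vuhefe*, *hansa*).
The final sound of *ifoze* is /e/, which is a vowel, so the suffix is -an, giving *ifozean*.
Since the final sound of *mupis* is /s/ (a sibilant), it takes -hiw, giving *mupishiw*.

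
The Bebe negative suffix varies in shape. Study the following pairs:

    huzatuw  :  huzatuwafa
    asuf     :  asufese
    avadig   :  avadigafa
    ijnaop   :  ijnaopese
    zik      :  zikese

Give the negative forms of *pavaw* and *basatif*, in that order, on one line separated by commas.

pavawafa, basatifese

The alternation tracks the final consonant of the stem — -ese when the stem ends in a voiceless consonant (*asuf*, *ijnaop*, *zik*); -afa when the stem ends in a voiced consonant (*huzatuw*, *avadig*).
Since the final consonant of *pavaw* is /w/ (voiced), it takes -afa, giving *pavawafa*.
*basatif* — final consonant /f/ (voiceless) → -ese → *basatifese*.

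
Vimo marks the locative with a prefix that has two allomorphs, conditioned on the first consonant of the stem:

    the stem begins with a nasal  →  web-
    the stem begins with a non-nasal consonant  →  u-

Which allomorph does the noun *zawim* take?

u-

*zawim* — first consonant /z/ (non-nasal) → u-.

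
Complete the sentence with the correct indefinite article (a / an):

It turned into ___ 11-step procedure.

The indefinite article is chosen by the initial *sound* of the following word, not its spelling.
The number *11* is spoken "eleven", beginning with /ɪˈlɛvən/ — a vowel sound.
So the article is *an*: It turned into an 11-step procedure.

an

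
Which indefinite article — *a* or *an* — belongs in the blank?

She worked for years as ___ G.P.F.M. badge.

The indefinite article is chosen by the initial *sound* of the following word, not its spelling.
The initialism *G.P.F.M.* is read letter by letter; the first letter, G, is pronounced /dʒiː/, which begins with a consonant sound.
So the article is *a*: She worked for years as a G.P.F.M. badge.

a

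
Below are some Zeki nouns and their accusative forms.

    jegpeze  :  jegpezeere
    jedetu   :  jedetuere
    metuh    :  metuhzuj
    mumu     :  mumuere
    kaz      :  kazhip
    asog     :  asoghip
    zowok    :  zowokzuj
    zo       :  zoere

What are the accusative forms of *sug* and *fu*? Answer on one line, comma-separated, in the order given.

sughip, fuere

The pattern is voicing of the final sound: -zuj when the stem ends in a voiceless consonant (*metuh*, *zowok*); -hip when the stem ends in a voiced consonant (*kaz*, *asog*); -ere when the stem ends in a vowel (*jegpeze*, *jedetu*, *mumu*, *zo*).
Since the final sound of *sug* is /g/ (a voiced consonant), it takes -hip, giving *sughip*.
Since the final sound of *fu* is /u/ (a vowel), it takes -ere, giving *fuere*.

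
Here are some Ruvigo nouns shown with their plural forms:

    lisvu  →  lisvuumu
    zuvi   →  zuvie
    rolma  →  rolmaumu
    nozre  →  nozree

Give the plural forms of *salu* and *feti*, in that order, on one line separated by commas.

saluumu, fetie

Looking at the last vowel of each stem: -e when the last vowel of the stem is a front vowel (*zuvi*, *nozre*); -umu when the last vowel of the stem is a back vowel (*lisvu*, *rolma*).
Since the last vowel of *salu* is /u/ (a back vowel), it takes -umu, giving *saluumu*.
*feti*: last vowel = /i/, a front vowel → -e → *fetie*.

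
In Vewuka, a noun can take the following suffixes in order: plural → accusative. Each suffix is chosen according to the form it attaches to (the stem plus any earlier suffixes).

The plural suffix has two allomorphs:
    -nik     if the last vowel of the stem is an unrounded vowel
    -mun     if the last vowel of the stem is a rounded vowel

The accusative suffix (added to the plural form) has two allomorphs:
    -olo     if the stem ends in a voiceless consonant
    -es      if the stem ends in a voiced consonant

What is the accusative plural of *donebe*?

donebenikolo

*donebe*: last vowel = /e/, an unrounded vowel → -nik → *donebenik*.
The final consonant of the plural form *donebenik* is /k/, which is voiceless, so the accusative suffix is -olo, giving *donebenikolo*.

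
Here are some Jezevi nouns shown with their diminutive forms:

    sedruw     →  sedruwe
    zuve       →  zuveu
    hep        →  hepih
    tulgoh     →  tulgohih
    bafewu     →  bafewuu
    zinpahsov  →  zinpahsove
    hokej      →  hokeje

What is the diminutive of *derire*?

derireu

The alternation tracks the final sound of the stem — -ih when the stem ends in a voiceless consonant (*hep*, *tulgoh*); -e when the stem ends in a voiced consonant (*sedruw*, *zinpahsov*, *hokej*); -u when the stem ends in a vowel (*zuve*, *bafewu*).
*derire* — final sound /e/ (a vowel) → -u → *derireu*.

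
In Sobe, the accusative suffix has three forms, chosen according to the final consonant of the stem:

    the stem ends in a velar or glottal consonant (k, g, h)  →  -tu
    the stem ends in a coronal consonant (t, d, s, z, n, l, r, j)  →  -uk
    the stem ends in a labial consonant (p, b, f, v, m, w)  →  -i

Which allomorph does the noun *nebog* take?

The final consonant of *nebog* is /g/, which is velar/glottal, so the suffix is -tu.

-tu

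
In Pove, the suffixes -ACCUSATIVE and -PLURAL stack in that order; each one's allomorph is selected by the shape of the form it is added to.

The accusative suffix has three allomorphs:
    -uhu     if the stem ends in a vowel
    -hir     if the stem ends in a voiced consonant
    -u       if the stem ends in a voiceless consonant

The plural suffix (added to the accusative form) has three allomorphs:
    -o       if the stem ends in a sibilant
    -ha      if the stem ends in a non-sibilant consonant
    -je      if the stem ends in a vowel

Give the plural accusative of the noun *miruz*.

Since the final sound of *miruz* is /z/ (a voiced consonant), it takes -hir, giving *miruzhir*.
The final sound of the accusative form *miruzhir* is /r/, which is a non-sibilant consonant, so the plural suffix is -ha, giving *miruzhirha*.

miruzhirha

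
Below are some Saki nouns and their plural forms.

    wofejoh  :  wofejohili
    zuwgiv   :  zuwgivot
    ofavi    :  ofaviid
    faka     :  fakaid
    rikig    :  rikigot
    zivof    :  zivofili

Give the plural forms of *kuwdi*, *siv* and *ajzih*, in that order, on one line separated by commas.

The pattern is voicing of the final sound: -ili when the stem ends in a voiceless consonant (*wofejoh*, *zivof*); -ot when the stem ends in a voiced consonant (*zuwgiv*, *rikig*); -id when the stem ends in a vowel (*ofavi*, *faka*).
*kuwdi*: final sound = /i/, a vowel → -id → *kuwdiid*.
*siv* — final sound /v/ (a voiced consonant) → -ot → *sivot*.
Since the final sound of *ajzih* is /h/ (a voiceless consonant), it takes -ili, giving *ajzihili*.

kuwdiid, sivot, ajzihili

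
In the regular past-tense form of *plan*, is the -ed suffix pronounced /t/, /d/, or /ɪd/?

/d/

The stem *plan* ends in a voiced sound other than /d/.
The -ed suffix is realized as /ɪd/ after /t, d/; as /t/ after other voiceless consonants; and as /d/ after other voiced sounds.
So -ed on *plan* is pronounced /d/.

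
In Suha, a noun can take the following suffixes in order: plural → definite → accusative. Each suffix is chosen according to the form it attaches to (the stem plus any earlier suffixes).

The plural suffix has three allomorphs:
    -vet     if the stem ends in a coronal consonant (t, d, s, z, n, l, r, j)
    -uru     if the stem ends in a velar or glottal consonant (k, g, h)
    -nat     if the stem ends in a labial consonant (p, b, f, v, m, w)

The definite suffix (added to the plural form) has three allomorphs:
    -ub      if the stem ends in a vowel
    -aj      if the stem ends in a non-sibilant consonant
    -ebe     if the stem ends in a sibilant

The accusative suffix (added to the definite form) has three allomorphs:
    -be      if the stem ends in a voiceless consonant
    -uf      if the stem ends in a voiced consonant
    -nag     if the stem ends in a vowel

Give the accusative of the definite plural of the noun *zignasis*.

The final consonant of *zignasis* is /s/, which is coronal, so the plural suffix is -vet, giving *zignasisvet*.
The final sound of the plural form *zignasisvet* is /t/, which is a non-sibilant consonant, so the definite suffix is -aj, giving *zignasisvetaj*.
The definite form *zignasisvetaj*: final sound = /j/, a voiced consonant → -uf → *zignasisvetajuf*.

zignasisvetajuf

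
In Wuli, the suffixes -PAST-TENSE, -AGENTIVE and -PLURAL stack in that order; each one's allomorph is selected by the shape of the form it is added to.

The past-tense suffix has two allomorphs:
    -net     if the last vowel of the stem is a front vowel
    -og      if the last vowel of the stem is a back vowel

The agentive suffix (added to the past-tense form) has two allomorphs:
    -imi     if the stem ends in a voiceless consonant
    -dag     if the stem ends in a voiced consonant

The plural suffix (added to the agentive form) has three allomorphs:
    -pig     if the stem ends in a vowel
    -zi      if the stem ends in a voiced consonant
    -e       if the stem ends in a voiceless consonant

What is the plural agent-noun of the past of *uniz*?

uniznetimipig

Since the last vowel of *uniz* is /i/ (a front vowel), it takes -net, giving *uniznet*.
The final consonant of the past-tense form *uniznet* is /t/, which is voiceless, so the agentive suffix is -imi, giving *uniznetimi*.
Since the final sound of the agentive form *uniznetimi* is /i/ (a vowel), it takes -pig, giving *uniznetimipig*.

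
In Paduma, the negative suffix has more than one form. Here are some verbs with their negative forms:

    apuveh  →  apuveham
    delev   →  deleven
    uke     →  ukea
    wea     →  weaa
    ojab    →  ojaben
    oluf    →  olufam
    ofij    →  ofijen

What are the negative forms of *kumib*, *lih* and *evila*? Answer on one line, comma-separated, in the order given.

kumiben, liham, evilaa

The pattern is voicing of the final sound: -am when the stem ends in a voiceless consonant (*apuveh*, *oluf*); -en when the stem ends in a voiced consonant (*delev*, *ojab*, *ofij*); -a when the stem ends in a vowel (*uke*, *wea*).
The final sound of *kumib* is /b/, which is a voiced consonant, so the suffix is -en, giving *kumiben*.
*lih* — final sound /h/ (a voiceless consonant) → -am → *liham*.
The final sound of *evila* is /a/, which is a vowel, so the suffix is -a, giving *evilaa*.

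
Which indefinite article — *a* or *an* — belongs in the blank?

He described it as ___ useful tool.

a

The indefinite article is chosen by the initial *sound* of the following word, not its spelling.
*useful* begins with the sound /juː/ (u pronounced /juː/) — a consonant sound.
So the article is *a*: He described it as a useful tool.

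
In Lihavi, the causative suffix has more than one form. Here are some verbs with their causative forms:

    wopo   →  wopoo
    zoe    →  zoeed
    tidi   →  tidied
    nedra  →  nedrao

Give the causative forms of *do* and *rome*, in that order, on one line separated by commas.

doo, romeed

The alternation tracks the last vowel of the stem — -ed when the last vowel of the stem is a front vowel (*zoe*, *tidi*); -o when the last vowel of the stem is a back vowel (*wopo*, *nedra*).
*do*: last vowel = /o/, a back vowel → -o → *doo*.
*rome*: last vowel = /e/, a front vowel → -ed → *romeed*.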